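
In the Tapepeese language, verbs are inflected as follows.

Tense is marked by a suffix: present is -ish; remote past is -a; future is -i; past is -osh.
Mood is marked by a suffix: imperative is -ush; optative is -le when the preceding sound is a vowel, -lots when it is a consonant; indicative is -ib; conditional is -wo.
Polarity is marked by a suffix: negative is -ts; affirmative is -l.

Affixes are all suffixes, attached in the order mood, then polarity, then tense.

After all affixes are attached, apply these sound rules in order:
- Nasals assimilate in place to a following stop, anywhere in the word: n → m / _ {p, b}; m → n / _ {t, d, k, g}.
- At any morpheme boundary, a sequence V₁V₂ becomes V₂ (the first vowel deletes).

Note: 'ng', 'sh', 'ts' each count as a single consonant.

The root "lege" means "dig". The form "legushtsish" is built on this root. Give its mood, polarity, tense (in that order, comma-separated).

Segment: lege-ush-ts-ish.
mood: -ush → imperative.
polarity: -ts → negative.
tense: -ish → present.

imperative, negative, present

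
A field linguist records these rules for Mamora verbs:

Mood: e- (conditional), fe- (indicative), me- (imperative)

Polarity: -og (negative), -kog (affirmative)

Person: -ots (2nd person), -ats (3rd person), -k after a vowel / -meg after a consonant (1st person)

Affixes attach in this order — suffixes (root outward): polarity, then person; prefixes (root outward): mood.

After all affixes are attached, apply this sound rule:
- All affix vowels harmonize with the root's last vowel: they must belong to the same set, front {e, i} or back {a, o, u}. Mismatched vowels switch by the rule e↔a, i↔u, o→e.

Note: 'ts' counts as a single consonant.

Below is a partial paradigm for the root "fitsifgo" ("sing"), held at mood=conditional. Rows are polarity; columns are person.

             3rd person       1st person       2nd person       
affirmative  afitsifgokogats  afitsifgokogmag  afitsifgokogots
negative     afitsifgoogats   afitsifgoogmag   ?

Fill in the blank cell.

afitsifgoogots

Attach mood conditional e- → efitsifgo.
Attach polarity negative -og → efitsifgoog.
Attach person 2nd person -ots → efitsifgoogots.
Apply vowel harmony: efitsifgoogots → afitsifgoogots.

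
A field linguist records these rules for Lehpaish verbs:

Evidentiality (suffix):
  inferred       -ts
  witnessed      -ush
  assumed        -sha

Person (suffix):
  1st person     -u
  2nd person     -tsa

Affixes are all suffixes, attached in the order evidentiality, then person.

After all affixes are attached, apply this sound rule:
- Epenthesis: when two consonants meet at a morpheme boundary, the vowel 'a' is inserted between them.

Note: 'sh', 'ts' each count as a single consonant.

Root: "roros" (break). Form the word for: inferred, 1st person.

Attach evidentiality inferred -ts → rorosts.
Attach person 1st person -u → rorostsu.
Apply epenthesis: rorostsu → rorosatsu.

rorosatsu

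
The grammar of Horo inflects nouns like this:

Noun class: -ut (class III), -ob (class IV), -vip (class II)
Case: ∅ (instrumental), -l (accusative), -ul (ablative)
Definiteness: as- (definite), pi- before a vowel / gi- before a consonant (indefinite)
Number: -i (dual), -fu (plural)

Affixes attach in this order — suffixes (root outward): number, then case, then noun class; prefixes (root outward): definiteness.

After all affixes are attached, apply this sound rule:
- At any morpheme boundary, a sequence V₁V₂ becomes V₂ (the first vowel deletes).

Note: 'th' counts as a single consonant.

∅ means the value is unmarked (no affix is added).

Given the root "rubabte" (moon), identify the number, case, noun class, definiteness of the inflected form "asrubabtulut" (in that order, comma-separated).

dual, ablative, class III, definite

Segment: as-rubabte-i-ul-ut.
number: -i → dual.
case: -ul → ablative.
noun class: -ut → class III.
definiteness: as- → definite.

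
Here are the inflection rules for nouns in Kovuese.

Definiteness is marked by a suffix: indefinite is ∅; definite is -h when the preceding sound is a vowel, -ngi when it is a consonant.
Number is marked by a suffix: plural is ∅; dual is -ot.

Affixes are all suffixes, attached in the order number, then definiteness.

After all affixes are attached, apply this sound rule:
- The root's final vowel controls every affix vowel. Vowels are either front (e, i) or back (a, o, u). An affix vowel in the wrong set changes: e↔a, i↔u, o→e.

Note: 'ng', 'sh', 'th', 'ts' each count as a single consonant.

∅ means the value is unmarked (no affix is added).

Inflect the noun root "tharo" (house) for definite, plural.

tharoh

number = plural: zero marking, form stays tharo.
Attach definiteness definite -h (after vowel 'o') → tharoh.
Vowel harmony: no change.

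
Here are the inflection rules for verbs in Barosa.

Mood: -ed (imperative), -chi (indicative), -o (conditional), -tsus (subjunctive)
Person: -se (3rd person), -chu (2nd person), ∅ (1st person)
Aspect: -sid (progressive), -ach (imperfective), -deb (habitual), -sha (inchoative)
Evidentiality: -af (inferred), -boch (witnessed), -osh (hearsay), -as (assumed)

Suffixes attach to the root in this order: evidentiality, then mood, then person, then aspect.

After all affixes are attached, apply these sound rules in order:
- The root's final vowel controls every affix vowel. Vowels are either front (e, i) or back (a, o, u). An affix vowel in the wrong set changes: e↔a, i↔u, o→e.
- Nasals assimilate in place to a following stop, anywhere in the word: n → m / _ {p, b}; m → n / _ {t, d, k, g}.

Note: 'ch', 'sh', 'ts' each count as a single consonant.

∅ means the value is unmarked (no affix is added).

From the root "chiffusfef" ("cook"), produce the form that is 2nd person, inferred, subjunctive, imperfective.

Attach evidentiality inferred -af → chiffusfefaf.
Attach mood subjunctive -tsus → chiffusfefaftsus.
Attach person 2nd person -chu → chiffusfefaftsuschu.
Attach aspect imperfective -ach → chiffusfefaftsuschuach.
Apply vowel harmony: chiffusfefaftsuschuach → chiffusfefeftsischiech.
Nasal assimilation: no change.

chiffusfefeftsischiech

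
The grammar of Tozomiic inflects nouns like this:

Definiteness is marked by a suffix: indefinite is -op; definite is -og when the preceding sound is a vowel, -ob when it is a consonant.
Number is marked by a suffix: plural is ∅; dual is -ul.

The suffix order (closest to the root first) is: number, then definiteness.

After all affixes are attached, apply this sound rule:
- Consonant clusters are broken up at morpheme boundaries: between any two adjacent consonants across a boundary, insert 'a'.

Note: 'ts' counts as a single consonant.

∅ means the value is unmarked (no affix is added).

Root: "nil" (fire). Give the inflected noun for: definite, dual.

Attach number dual -ul → nilul.
Attach definiteness definite -ob (after consonant 'l') → nilulob.
Epenthesis: no change.

nilulob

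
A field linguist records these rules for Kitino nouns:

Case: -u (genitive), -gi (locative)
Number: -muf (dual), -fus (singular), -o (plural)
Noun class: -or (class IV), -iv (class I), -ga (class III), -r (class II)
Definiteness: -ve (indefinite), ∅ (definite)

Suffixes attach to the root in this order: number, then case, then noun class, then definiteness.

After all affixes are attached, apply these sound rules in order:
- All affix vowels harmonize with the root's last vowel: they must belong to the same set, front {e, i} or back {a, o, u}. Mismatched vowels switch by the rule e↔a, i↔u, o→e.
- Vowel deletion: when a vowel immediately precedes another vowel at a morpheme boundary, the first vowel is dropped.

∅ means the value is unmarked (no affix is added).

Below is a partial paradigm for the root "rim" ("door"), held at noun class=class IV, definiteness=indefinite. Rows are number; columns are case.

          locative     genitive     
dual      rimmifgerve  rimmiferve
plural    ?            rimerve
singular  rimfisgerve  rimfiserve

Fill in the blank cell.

Attach number plural -o → rimo.
Attach case locative -gi → rimogi.
Attach noun class class IV -or → rimogior.
Attach definiteness indefinite -ve → rimogiorve.
Apply vowel harmony: rimogiorve → rimegierve.
Apply vowel deletion: rimegierve → rimegerve.

rimegerve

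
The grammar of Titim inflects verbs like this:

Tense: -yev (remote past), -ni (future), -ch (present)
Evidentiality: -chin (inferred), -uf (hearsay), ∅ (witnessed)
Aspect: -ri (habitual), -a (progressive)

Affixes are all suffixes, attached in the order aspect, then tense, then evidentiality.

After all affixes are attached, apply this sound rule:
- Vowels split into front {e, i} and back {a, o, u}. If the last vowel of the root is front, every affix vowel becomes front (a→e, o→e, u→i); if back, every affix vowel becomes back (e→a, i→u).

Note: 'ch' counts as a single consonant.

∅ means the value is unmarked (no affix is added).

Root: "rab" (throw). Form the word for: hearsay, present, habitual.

Attach aspect habitual -ri → rabri.
Attach tense present -ch → rabrich.
Attach evidentiality hearsay -uf → rabrichuf.
Apply vowel harmony: rabrichuf → rabruchuf.

rabruchuf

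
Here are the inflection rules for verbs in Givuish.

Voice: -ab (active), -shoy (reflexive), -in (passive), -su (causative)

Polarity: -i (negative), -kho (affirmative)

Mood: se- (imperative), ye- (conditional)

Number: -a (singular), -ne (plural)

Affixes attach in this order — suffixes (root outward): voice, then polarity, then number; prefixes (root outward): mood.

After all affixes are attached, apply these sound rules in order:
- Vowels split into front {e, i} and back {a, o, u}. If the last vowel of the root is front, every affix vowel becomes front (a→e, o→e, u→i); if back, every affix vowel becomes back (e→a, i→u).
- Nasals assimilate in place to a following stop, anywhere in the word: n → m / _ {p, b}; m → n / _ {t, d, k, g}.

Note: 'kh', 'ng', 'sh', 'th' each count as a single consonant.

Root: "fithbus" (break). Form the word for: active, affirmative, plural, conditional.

yafithbusabkhona

Attach voice active -ab → fithbusab.
Attach mood conditional ye- → yefithbusab.
Attach polarity affirmative -kho → yefithbusabkho.
Attach number plural -ne → yefithbusabkhone.
Apply vowel harmony: yefithbusabkhone → yafithbusabkhona.
Nasal assimilation: no change.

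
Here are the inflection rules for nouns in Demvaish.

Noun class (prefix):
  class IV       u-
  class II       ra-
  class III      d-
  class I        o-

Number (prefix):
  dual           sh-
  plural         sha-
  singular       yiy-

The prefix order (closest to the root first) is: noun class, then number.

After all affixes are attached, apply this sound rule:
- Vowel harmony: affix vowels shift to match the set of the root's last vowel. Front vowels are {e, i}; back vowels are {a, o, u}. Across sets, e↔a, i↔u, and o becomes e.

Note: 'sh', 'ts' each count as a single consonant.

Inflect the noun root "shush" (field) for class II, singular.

yuyrashush

Attach noun class class II ra- → rashush.
Attach number singular yiy- → yiyrashush.
Apply vowel harmony: yiyrashush → yuyrashush.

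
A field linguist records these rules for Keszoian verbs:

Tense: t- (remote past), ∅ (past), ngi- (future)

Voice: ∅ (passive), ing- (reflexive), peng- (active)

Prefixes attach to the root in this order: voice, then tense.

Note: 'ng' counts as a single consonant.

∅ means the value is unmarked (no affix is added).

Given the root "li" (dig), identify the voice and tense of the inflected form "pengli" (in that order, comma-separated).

Segment: peng-li.
voice: peng- → active.
tense: ∅ → past.

active, past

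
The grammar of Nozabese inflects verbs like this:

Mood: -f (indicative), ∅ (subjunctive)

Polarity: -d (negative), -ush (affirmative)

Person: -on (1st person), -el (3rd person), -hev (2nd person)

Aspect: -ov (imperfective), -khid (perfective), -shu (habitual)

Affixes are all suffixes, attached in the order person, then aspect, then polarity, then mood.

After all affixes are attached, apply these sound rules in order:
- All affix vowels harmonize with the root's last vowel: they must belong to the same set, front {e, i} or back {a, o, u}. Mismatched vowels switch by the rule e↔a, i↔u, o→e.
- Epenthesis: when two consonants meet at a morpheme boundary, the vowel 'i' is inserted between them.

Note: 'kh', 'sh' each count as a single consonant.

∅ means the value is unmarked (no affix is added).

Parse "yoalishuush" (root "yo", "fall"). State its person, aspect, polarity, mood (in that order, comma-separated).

Segment: yo-el-shu-ush.
person: -el → 3rd person.
aspect: -shu → habitual.
polarity: -ush → affirmative.
mood: ∅ → subjunctive.

3rd person, habitual, affirmative, subjunctive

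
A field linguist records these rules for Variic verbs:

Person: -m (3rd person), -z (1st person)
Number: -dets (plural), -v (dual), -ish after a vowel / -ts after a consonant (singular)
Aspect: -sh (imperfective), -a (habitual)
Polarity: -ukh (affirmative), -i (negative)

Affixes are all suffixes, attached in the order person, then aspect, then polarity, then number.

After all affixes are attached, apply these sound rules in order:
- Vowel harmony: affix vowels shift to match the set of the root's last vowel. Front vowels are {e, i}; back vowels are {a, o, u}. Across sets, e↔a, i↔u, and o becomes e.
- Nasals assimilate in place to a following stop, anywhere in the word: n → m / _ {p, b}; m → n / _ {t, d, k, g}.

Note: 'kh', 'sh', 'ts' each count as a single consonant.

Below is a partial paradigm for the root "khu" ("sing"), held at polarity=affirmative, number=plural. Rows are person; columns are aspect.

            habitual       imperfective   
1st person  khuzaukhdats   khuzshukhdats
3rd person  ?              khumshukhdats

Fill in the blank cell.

Attach person 3rd person -m → khum.
Attach aspect habitual -a → khuma.
Attach polarity affirmative -ukh → khumaukh.
Attach number plural -dets → khumaukhdets.
Apply vowel harmony: khumaukhdets → khumaukhdats.
Nasal assimilation: no change.

khumaukhdats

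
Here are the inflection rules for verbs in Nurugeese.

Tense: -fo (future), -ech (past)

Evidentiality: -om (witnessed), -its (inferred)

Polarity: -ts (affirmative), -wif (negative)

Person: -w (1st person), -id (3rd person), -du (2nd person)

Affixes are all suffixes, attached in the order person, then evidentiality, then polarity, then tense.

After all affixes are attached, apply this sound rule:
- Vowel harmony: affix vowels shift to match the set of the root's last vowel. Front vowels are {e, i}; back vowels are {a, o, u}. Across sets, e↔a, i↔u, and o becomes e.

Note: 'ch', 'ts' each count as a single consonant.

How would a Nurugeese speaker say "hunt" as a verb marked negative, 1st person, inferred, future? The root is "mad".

Attach person 1st person -w → madw.
Attach evidentiality inferred -its → madwits.
Attach polarity negative -wif → madwitswif.
Attach tense future -fo → madwitswiffo.
Apply vowel harmony: madwitswiffo → madwutswuffo.

madwutswuffo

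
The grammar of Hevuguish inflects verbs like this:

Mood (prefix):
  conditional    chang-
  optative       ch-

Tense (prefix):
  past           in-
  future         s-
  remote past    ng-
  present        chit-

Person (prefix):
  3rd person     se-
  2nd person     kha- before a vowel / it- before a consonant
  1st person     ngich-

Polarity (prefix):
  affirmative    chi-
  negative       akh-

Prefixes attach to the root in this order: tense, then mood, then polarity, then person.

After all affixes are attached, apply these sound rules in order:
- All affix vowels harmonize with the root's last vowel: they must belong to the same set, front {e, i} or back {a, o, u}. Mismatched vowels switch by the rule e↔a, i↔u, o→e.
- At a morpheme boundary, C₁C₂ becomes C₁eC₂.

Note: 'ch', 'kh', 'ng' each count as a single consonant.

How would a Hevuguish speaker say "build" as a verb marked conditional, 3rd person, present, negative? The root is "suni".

Attach tense present chit- → chitsuni.
Attach mood conditional chang- → changchitsuni.
Attach polarity negative akh- → akhchangchitsuni.
Attach person 3rd person se- → seakhchangchitsuni.
Apply vowel harmony: seakhchangchitsuni → seekhchengchitsuni.
Apply epenthesis: seekhchengchitsuni → seekhechengechitesuni.

seekhechengechitesuni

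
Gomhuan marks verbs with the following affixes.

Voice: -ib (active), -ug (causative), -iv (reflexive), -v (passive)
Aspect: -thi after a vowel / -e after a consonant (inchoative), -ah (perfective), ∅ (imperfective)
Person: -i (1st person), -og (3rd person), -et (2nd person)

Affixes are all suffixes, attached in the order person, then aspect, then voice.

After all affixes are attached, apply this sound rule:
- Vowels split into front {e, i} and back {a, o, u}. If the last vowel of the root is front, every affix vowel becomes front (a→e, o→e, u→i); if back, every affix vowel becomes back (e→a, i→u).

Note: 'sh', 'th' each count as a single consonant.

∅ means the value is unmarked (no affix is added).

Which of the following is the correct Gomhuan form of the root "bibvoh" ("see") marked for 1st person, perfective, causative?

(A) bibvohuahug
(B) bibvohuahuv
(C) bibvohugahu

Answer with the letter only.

Attach person 1st person -i → bibvohi.
Attach aspect perfective -ah → bibvohiah.
Attach voice causative -ug → bibvohiahug.
Apply vowel harmony: bibvohiahug → bibvohuahug.
So the correct form is bibvohuahug, option (A).
(B) bibvohuahuv is wrong: it uses reflexive instead of causative for voice.
(C) bibvohugahu is wrong: it has the affixes in the wrong order.

A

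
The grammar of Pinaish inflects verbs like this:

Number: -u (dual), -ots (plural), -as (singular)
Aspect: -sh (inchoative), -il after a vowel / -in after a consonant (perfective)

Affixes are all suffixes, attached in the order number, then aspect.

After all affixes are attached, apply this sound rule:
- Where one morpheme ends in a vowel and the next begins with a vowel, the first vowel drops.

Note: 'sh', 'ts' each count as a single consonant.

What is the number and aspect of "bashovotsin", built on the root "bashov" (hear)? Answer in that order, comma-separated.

plural, perfective

Segment: bashov-ots-in.
number: -ots → plural.
aspect: -il/in → perfective.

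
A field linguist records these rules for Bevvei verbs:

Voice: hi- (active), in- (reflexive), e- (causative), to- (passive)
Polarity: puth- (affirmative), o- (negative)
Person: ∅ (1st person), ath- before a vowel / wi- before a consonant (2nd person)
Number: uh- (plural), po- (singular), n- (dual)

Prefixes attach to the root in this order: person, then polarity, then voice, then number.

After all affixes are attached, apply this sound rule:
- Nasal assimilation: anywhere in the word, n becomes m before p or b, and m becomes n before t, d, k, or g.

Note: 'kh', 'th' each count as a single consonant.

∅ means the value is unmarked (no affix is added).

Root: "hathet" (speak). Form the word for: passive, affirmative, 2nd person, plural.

Attach person 2nd person wi- (before consonant 'h') → wihathet.
Attach polarity affirmative puth- → puthwihathet.
Attach voice passive to- → toputhwihathet.
Attach number plural uh- → uhtoputhwihathet.
Nasal assimilation: no change.

uhtoputhwihathet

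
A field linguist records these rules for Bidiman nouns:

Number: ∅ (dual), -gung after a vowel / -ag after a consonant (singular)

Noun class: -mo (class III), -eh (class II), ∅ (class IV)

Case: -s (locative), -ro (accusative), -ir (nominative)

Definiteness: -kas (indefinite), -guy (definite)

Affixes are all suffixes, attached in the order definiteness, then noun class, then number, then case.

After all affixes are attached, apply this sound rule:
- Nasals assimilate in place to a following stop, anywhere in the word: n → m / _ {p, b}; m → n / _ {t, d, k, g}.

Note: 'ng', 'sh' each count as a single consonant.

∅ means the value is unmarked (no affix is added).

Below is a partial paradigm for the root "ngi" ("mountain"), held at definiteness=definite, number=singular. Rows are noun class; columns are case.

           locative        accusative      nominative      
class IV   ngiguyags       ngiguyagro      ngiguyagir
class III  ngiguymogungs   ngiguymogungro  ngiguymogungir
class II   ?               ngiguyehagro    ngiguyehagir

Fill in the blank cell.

ngiguyehags

Attach definiteness definite -guy → ngiguy.
Attach noun class class II -eh → ngiguyeh.
Attach number singular -ag (after consonant 'h') → ngiguyehag.
Attach case locative -s → ngiguyehags.
Nasal assimilation: no change.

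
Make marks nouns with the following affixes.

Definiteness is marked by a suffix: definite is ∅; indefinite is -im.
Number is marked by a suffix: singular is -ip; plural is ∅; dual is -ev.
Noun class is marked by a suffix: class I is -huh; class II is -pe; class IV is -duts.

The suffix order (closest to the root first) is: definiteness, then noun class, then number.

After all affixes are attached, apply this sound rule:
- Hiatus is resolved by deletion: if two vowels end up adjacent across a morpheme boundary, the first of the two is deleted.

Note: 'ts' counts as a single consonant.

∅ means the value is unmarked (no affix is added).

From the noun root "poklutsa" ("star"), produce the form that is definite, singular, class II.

poklutsapip

definiteness = definite: zero marking, form stays poklutsa.
Attach noun class class II -pe → poklutsape.
Attach number singular -ip → poklutsapeip.
Apply vowel deletion: poklutsapeip → poklutsapip.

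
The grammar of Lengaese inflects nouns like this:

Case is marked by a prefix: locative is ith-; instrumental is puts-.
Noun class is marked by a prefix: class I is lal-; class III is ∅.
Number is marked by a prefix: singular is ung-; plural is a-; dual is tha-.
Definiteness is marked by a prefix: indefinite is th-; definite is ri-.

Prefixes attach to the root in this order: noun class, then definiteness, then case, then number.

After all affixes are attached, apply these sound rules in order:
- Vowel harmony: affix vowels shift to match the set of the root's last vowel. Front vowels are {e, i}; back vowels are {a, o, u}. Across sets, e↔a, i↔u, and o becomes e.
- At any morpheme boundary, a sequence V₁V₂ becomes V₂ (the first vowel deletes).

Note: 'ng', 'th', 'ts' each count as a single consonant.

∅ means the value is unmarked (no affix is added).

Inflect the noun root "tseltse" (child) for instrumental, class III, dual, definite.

thepitsritseltse

noun class = class III: zero marking, form stays tseltse.
Attach definiteness definite ri- → ritseltse.
Attach case instrumental puts- → putsritseltse.
Attach number dual tha- → thaputsritseltse.
Apply vowel harmony: thaputsritseltse → thepitsritseltse.
Vowel deletion: no change.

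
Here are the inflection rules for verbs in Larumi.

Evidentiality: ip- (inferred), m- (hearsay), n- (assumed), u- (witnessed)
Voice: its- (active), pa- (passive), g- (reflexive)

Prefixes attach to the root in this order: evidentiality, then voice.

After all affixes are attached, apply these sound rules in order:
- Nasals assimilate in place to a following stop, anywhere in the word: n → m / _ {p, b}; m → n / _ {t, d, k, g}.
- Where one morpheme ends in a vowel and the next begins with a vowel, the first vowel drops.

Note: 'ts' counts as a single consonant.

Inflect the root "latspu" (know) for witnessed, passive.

Attach evidentiality witnessed u- → ulatspu.
Attach voice passive pa- → paulatspu.
Nasal assimilation: no change.
Apply vowel deletion: paulatspu → pulatspu.

pulatspu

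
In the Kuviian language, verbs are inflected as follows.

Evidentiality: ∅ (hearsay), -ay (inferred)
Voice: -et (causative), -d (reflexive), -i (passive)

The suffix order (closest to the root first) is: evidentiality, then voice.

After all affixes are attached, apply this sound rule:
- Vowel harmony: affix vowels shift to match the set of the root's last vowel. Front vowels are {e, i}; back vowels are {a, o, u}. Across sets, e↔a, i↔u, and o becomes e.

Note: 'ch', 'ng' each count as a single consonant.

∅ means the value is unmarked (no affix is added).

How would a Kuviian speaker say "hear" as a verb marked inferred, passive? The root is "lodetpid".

lodetpideyi

Attach evidentiality inferred -ay → lodetpiday.
Attach voice passive -i → lodetpidayi.
Apply vowel harmony: lodetpidayi → lodetpideyi.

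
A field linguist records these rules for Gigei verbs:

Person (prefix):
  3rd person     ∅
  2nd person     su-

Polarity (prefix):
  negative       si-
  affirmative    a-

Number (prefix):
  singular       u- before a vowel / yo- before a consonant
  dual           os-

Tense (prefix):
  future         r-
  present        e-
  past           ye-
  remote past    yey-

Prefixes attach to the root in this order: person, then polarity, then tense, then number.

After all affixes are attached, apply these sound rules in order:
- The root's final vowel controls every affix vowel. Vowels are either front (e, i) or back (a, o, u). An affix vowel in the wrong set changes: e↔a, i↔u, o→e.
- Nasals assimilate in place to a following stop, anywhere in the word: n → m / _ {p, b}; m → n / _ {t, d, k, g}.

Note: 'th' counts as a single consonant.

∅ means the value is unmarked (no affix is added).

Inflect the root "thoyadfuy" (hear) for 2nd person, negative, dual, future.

osrsusuthoyadfuy

Attach person 2nd person su- → suthoyadfuy.
Attach polarity negative si- → sisuthoyadfuy.
Attach tense future r- → rsisuthoyadfuy.
Attach number dual os- → osrsisuthoyadfuy.
Apply vowel harmony: osrsisuthoyadfuy → osrsusuthoyadfuy.
Nasal assimilation: no change.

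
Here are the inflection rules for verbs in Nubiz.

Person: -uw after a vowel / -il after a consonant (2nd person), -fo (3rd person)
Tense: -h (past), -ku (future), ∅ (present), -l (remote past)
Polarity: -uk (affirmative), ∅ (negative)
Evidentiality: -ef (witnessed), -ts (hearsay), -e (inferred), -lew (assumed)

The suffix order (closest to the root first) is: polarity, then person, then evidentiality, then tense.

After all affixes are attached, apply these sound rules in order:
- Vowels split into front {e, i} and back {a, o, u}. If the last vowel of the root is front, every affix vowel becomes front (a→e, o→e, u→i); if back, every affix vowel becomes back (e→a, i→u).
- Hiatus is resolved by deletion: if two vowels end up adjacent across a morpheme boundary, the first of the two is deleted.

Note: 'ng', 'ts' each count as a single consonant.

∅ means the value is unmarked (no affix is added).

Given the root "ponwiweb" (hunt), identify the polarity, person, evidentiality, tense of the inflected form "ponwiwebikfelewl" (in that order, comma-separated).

affirmative, 3rd person, assumed, remote past

Segment: ponwiweb-uk-fo-lew-l.
polarity: -uk → affirmative.
person: -fo → 3rd person.
evidentiality: -lew → assumed.
tense: -l → remote past.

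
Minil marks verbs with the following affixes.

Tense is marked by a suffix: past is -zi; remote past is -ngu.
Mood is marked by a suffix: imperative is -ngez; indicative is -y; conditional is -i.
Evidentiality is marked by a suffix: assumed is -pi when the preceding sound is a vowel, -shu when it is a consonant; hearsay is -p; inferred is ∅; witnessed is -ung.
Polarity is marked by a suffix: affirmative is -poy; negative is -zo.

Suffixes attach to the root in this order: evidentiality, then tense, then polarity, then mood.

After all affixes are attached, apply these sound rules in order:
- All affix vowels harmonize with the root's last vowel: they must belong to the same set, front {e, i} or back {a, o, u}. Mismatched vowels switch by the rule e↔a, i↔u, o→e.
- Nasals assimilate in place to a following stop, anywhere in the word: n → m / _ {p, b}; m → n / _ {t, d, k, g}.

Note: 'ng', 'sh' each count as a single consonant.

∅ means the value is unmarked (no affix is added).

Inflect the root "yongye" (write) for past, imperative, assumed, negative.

Attach evidentiality assumed -pi (after vowel 'e') → yongyepi.
Attach tense past -zi → yongyepizi.
Attach polarity negative -zo → yongyepizizo.
Attach mood imperative -ngez → yongyepizizongez.
Apply vowel harmony: yongyepizizongez → yongyepizizengez.
Nasal assimilation: no change.

yongyepizizengez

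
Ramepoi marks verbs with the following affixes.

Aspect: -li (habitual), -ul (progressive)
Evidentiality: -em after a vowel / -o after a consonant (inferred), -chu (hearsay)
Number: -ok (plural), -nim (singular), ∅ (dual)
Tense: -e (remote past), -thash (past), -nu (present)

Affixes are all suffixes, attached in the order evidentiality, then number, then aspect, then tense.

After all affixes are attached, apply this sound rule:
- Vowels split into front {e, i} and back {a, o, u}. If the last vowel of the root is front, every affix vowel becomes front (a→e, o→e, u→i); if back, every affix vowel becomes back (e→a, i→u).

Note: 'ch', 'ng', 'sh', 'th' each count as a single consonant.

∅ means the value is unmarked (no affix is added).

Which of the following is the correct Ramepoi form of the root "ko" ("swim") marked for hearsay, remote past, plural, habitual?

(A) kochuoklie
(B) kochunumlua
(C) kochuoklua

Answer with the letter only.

C

Attach evidentiality hearsay -chu → kochu.
Attach number plural -ok → kochuok.
Attach aspect habitual -li → kochuokli.
Attach tense remote past -e → kochuoklie.
Apply vowel harmony: kochuoklie → kochuoklua.
So the correct form is kochuoklua, option (C).
(A) kochuoklie is wrong: it fails to apply the sound rule(s).
(B) kochunumlua is wrong: it uses singular instead of plural for number.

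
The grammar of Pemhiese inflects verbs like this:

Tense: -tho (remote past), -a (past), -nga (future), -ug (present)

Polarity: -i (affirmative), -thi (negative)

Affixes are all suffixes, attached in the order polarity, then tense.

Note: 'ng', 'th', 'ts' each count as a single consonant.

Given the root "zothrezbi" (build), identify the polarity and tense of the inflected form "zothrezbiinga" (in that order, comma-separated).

affirmative, future

Segment: zothrezbi-i-nga.
polarity: -i → affirmative.
tense: -nga → future.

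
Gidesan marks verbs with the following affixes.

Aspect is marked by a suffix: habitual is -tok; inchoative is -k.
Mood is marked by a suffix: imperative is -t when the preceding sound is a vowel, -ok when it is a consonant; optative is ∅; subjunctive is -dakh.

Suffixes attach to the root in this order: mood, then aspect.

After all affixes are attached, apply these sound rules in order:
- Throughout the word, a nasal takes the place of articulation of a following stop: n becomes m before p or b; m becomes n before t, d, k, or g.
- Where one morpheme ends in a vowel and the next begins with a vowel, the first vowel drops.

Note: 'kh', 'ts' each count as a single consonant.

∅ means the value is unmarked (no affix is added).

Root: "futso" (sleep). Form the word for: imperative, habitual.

futsottok

Attach mood imperative -t (after vowel 'o') → futsot.
Attach aspect habitual -tok → futsottok.
Nasal assimilation: no change.
Vowel deletion: no change.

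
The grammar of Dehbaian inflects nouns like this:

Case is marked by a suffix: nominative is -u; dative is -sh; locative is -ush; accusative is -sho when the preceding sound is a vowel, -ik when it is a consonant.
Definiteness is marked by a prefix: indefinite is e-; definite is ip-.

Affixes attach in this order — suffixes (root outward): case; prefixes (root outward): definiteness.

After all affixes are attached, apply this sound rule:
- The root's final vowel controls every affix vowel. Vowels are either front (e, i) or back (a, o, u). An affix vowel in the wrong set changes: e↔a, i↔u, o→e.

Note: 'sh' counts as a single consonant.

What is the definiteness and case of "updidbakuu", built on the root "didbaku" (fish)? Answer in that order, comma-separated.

definite, nominative

Segment: ip-didbaku-u.
definiteness: ip- → definite.
case: -u → nominative.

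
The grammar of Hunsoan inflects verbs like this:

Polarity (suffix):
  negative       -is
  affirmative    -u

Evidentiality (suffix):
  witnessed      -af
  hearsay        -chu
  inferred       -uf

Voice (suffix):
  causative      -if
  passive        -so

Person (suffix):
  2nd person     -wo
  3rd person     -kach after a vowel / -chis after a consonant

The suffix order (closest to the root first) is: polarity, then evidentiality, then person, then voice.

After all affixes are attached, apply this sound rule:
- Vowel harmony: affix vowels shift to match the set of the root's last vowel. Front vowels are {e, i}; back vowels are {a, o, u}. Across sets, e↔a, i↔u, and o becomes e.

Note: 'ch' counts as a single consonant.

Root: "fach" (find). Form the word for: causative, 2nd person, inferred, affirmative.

Attach polarity affirmative -u → fachu.
Attach evidentiality inferred -uf → fachuuf.
Attach person 2nd person -wo → fachuufwo.
Attach voice causative -if → fachuufwoif.
Apply vowel harmony: fachuufwoif → fachuufwouf.

fachuufwouf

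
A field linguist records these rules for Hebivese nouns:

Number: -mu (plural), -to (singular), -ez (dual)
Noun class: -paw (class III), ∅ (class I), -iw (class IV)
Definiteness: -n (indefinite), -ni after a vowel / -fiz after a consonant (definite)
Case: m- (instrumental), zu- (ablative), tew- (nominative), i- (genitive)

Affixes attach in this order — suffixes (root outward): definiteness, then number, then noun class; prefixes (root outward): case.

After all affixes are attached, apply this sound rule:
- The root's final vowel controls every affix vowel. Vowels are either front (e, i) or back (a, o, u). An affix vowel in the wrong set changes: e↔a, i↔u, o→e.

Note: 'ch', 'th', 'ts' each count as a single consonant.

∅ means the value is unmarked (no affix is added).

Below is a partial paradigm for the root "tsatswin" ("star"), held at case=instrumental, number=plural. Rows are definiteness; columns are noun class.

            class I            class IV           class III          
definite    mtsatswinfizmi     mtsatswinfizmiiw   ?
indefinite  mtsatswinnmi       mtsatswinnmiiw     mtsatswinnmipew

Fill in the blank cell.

mtsatswinfizmipew

Attach case instrumental m- → mtsatswin.
Attach definiteness definite -fiz (after consonant 'n') → mtsatswinfiz.
Attach number plural -mu → mtsatswinfizmu.
Attach noun class class III -paw → mtsatswinfizmupaw.
Apply vowel harmony: mtsatswinfizmupaw → mtsatswinfizmipew.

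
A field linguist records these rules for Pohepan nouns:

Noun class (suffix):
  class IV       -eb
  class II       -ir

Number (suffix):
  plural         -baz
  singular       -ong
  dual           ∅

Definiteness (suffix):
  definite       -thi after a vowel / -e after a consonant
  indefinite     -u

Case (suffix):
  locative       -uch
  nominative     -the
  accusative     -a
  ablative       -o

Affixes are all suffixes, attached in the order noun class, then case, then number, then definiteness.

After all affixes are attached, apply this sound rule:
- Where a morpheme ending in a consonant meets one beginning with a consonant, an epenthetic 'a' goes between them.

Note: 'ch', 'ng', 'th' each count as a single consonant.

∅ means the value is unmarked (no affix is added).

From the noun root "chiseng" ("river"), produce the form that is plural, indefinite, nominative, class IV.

chisengebathebazu

Attach noun class class IV -eb → chisengeb.
Attach case nominative -the → chisengebthe.
Attach number plural -baz → chisengebthebaz.
Attach definiteness indefinite -u → chisengebthebazu.
Apply epenthesis: chisengebthebazu → chisengebathebazu.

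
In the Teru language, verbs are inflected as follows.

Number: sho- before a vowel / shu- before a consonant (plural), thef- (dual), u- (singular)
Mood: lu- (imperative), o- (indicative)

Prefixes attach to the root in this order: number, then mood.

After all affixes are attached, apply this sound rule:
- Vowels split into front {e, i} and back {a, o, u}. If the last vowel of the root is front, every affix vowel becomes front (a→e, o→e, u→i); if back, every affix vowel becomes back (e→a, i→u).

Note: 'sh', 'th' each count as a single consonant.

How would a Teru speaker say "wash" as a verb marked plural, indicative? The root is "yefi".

Attach number plural shu- (before consonant 'y') → shuyefi.
Attach mood indicative o- → oshuyefi.
Apply vowel harmony: oshuyefi → eshiyefi.

eshiyefi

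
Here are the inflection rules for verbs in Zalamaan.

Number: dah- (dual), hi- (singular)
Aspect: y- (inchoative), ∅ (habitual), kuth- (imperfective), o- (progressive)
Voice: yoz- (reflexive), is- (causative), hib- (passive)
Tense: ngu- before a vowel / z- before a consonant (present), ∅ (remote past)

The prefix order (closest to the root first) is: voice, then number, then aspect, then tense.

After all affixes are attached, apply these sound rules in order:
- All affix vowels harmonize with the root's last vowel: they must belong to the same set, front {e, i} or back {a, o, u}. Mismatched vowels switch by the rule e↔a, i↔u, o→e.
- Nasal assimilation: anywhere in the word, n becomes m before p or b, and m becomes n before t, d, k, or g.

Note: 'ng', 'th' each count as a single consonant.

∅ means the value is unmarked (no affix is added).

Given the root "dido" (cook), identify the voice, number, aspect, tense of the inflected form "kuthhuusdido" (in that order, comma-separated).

causative, singular, imperfective, remote past

Segment: kuth-hi-is-dido.
voice: is- → causative.
number: hi- → singular.
aspect: kuth- → imperfective.
tense: ∅ → remote past.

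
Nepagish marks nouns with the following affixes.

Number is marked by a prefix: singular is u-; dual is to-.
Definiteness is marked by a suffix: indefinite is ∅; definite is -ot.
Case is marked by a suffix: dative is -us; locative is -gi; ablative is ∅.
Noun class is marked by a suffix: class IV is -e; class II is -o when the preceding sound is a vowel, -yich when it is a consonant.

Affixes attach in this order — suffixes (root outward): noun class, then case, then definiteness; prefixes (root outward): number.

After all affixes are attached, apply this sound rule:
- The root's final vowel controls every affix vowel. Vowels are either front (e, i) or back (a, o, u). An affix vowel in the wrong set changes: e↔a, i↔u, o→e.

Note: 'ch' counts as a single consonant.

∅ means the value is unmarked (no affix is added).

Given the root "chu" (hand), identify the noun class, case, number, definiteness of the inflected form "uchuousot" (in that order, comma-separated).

Segment: u-chu-o-us-ot.
noun class: -o/yich → class II.
case: -us → dative.
number: u- → singular.
definiteness: -ot → definite.

class II, dative, singular, definite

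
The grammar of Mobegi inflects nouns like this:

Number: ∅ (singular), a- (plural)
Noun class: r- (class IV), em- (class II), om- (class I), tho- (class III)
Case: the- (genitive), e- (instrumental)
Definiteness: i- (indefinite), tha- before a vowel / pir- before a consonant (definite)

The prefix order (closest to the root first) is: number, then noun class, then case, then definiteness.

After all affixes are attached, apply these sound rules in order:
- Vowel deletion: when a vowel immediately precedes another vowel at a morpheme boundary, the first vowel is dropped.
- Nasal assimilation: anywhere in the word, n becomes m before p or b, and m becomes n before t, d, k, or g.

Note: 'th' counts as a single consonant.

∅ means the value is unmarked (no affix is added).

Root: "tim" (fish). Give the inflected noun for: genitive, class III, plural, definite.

pirthethatim

Attach number plural a- → atim.
Attach noun class class III tho- → thoatim.
Attach case genitive the- → thethoatim.
Attach definiteness definite pir- (before consonant 'th') → pirthethoatim.
Apply vowel deletion: pirthethoatim → pirthethatim.
Nasal assimilation: no change.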